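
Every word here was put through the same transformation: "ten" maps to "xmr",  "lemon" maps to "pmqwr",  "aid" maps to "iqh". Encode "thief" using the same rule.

Two shifts are in play — +8 for a/e/i/o/u, +4 for every other letter.
Applying it to thief: t(cons)+4=x, h(cons)+4=l, i(vowel)+8=q, e(vowel)+8=m, f(cons)+4=j.

xlqmj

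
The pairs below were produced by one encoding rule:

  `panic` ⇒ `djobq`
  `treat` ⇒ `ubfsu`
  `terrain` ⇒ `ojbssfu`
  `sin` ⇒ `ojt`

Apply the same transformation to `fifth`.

iugjg

The word is reversed, then every letter is shifted forward by 1.
On fifth: reverse → htfif; then shift: h+1=i, t+1=u, f+1=g, i+1=j, f+1=g.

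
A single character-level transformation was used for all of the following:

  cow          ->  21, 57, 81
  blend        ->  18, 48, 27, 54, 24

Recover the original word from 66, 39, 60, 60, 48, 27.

ripple

c(#3)→21 and o(#15)→57: differences scale by 3, so n = 3·pos + 12. The formula is n = 3×(alphabet index, a=1) + 12.
Reversing it on 66, 39, 60, 60, 48, 27: 66→(66−12)÷3=18=r, 39→(39−12)÷3=9=i, 60→(60−12)÷3=16=p, 60→(60−12)÷3=16=p, 48→(48−12)÷3=12=l, 27→(27−12)÷3=5=e.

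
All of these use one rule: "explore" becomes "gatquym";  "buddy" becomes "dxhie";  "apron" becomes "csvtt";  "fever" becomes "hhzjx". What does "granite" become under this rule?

iuesoam

In explore: e→g is +2, x→a is +3, p→t is +4, l→q is +5 — the shift increases by 1 each position. Letter i (0-indexed) is shifted by i+2, so successive shifts are 2, 3, 4, ….
On granite: g+2=i, r+3=u, a+4=e, n+5=s, i+6=o, t+7=a, e+8=m.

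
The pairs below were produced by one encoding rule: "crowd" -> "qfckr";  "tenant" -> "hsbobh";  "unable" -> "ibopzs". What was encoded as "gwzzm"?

silly

Compare letters: c→q is +14, r→f is +14, o→c is +14 — a constant shift. This is a Caesar cipher with shift 14.
Undoing it on gwzzm: g−14=s, w−14=i, z−14=l, z−14=l, m−14=y.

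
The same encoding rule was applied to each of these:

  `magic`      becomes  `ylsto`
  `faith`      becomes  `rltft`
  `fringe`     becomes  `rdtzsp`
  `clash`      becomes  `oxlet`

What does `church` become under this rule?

The shift depends on letter class: consonant m→y is +12, but vowel a→l is +11. Two shifts are in play — +11 for a/e/i/o/u, +12 for every other letter.
On church: c(cons)+12=o, h(cons)+12=t, u(vowel)+11=f, r(cons)+12=d, c(cons)+12=o, h(cons)+12=t.

otfdot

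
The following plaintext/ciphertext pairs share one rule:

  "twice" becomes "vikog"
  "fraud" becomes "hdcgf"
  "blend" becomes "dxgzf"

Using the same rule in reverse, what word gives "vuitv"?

tight

Shifts by position in twice: pos 0: t→v (+2), pos 1: w→i (+12), pos 2: i→k (+2), pos 3: c→o (+12) — repeating every 2. It's a Vigenère-style cipher with numeric key [2,12]: position i shifts by key[i mod 2].
Reversing it on vuitv: v−2=t, u−12=i, i−2=g, t−12=h, v−2=t.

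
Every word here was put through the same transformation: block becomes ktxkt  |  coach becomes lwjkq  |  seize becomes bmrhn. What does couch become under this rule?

Shifts by position in block: pos 0: b→k (+9), pos 1: l→t (+8), pos 2: o→x (+9), pos 3: c→k (+8) — repeating every 2. The shifts repeat in a cycle of length 2: positions 0,1,… shift by +9, +8, then the pattern repeats.
Applying it to couch: c+9=l, o+8=w, u+9=d, c+8=k, h+9=q.

lwdkq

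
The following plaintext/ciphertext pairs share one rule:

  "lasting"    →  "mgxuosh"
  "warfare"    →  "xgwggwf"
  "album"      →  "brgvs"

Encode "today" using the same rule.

Shifts by position in lasting: pos 0: l→m (+1), pos 1: a→g (+6), pos 2: s→x (+5), pos 3: t→u (+1), pos 4: i→o (+6), pos 5: n→s (+5) — repeating every 3. The shifts repeat in a cycle of length 3: positions 0,1,… shift by +1, +6, +5, then the pattern repeats.
For today: t+1=u, o+6=u, d+5=i, a+1=b, y+6=e.

uuibe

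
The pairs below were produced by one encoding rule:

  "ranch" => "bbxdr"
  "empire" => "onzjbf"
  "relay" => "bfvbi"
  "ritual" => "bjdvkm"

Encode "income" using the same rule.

sompwf

Shifts by position in ranch: pos 0: r→b (+10), pos 1: a→b (+1), pos 2: n→x (+10), pos 3: c→d (+1) — repeating every 2. The shifts repeat in a cycle of length 2: positions 0,1,… shift by +10, +1, then the pattern repeats.
For income: i+10=s, n+1=o, c+10=m, o+1=p, m+10=w, e+1=f.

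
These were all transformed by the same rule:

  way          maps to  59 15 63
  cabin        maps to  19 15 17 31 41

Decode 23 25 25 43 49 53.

effort

w(#23)→59 and a(#1)→15: differences scale by 2, so n = 2·pos + 13. With a=1..z=26, the number is 2·pos + 13.
Decoding 23 25 25 43 49 53: 23→(23−13)÷2=5=e, 25→(25−13)÷2=6=f, 25→(25−13)÷2=6=f, 43→(43−13)÷2=15=o, 49→(49−13)÷2=18=r, 53→(53−13)÷2=20=t.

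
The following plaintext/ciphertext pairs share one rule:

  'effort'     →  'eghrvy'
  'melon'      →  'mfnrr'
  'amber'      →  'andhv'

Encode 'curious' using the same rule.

In effort: e→e is +0, f→g is +1, f→h is +2, o→r is +3 — the shift increases by 1 each position. The shift increases by 1 at each position, starting from +0: 0, 1, 2, ….
On curious: c+0=c, u+1=v, r+2=t, i+3=l, o+4=s, u+5=z, s+6=y.

cvtlszy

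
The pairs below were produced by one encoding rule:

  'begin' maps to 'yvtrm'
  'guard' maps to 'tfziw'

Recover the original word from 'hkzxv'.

Each pair mirrors across the alphabet (b↔y, e↔v, g↔t): positions sum to 25. Each letter is replaced by its mirror in the alphabet: a↔z, b↔y, c↔x, and so on (the Atbash cipher).
Decoding hkzxv: h↔s, k↔p, z↔a, x↔c, v↔e.

space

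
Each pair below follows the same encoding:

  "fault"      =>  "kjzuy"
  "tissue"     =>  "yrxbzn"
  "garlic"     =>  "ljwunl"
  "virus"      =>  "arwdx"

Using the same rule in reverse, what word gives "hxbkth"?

Shifts by position in fault: pos 0: f→k (+5), pos 1: a→j (+9), pos 2: u→z (+5), pos 3: l→u (+9) — repeating every 2. The shifts repeat in a cycle of length 2: positions 0,1,… shift by +5, +9, then the pattern repeats.
Undoing it on hxbkth: h−5=c, x−9=o, b−5=w, k−9=b, t−5=o, h−9=y.

cowboy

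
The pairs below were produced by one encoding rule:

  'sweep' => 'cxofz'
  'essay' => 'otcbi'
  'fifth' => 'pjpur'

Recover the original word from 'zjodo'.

piece

Shifts by position in sweep: pos 0: s→c (+10), pos 1: w→x (+1), pos 2: e→o (+10), pos 3: e→f (+1) — repeating every 2. The shifts repeat in a cycle of length 2: positions 0,1,… shift by +10, +1, then the pattern repeats.
Undoing it on zjodo: z−10=p, j−1=i, o−10=e, d−1=c, o−10=e.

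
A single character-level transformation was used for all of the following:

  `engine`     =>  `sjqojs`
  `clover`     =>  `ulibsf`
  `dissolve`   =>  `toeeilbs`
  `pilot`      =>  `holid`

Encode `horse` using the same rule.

pifes

e(4)→s(18) and n(13)→j(9) fit y≡25x+22 (mod 26); the inverse of 25 mod 26 is 25. This is an affine cipher: with a=0,…,z=25, each position x becomes (25x+22) mod 26.
Applying it to horse: h(7)→25·7+22≡15=p; o(14)→25·14+22≡8=i; r(17)→25·17+22≡5=f; s(18)→25·18+22≡4=e; e(4)→25·4+22≡18=s (all mod 26).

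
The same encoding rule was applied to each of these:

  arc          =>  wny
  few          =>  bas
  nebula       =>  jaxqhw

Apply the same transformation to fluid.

This is a Caesar cipher with shift 22.
For fluid: f+22=b, l+22=h, u+22=q, i+22=e, d+22=z.

bhqez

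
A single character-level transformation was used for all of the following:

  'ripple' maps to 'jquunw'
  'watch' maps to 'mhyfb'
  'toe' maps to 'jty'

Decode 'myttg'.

Read the word backwards and shift each letter +5.
Reversing it on myttg: shift back: m−5=h, y−5=t, t−5=o, t−5=o, g−5=b → htoob; then reverse → booth.

booth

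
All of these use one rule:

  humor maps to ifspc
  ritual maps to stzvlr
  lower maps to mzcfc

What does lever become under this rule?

Shifts by position in humor: pos 0: h→i (+1), pos 1: u→f (+11), pos 2: m→s (+6), pos 3: o→p (+1), pos 4: r→c (+11) — repeating every 3. A repeating key of period 3 is used — shifts +1, +11, +6 over and over.
Applying it to lever: l+1=m, e+11=p, v+6=b, e+1=f, r+11=c.

mpbfc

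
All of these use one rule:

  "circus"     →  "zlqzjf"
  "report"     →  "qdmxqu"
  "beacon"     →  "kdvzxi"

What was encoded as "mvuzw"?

patch

c(2)→z(25) and i(8)→l(11) fit y≡15x+21 (mod 26); the inverse of 15 mod 26 is 7. This is an affine cipher: with a=0,…,z=25, each position x becomes (15x+21) mod 26.
Undoing it on mvuzw: m(12)→7·(12−21)≡15=p; v(21)→7·(21−21)≡0=a; u(20)→7·(20−21)≡19=t; z(25)→7·(25−21)≡2=c; w(22)→7·(22−21)≡7=h (all mod 26).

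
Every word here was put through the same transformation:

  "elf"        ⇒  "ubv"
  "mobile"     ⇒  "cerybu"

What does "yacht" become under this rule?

Every letter moves 16 places later in the alphabet, wrapping around z→a.
For yacht: y+16=o, a+16=q, c+16=s, h+16=x, t+16=j.

oqsxj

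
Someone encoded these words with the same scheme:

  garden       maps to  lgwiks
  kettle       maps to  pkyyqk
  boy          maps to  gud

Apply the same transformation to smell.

xrkqq

The shift depends on letter class: consonant g→l is +5, but vowel a→g is +6. Vowels shift forward by 6 and consonants shift forward by 5.
On smell: s(cons)+5=x, m(cons)+5=r, e(vowel)+6=k, l(cons)+5=q, l(cons)+5=q.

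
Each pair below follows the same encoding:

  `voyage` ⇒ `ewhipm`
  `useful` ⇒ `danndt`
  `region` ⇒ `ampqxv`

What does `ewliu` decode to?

Shifts by position in voyage: pos 0: v→e (+9), pos 1: o→w (+8), pos 2: y→h (+9), pos 3: a→i (+8) — repeating every 2. A repeating key of period 2 is used — shifts +9, +8 over and over.
Undoing it on ewliu: e−9=v, w−8=o, l−9=c, i−8=a, u−9=l.

vocal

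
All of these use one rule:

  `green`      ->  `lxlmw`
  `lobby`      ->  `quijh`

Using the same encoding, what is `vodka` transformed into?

In green: g→l is +5, r→x is +6, e→l is +7, e→m is +8 — the shift increases by 1 each position. Each letter shifts forward by (position + 5), i.e. 5, 6, 7, … — the shift grows by one for each successive letter.
On vodka: v+5=a, o+6=u, d+7=k, k+8=s, a+9=j.

auksj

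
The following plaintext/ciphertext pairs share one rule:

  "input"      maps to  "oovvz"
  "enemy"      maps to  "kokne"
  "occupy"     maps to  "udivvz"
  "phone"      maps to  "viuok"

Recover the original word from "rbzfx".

Shifts by position in input: pos 0: i→o (+6), pos 1: n→o (+1), pos 2: p→v (+6), pos 3: u→v (+1) — repeating every 2. A repeating key of period 2 is used — shifts +6, +1 over and over.
Reversing it on rbzfx: r−6=l, b−1=a, z−6=t, f−1=e, x−6=r.

later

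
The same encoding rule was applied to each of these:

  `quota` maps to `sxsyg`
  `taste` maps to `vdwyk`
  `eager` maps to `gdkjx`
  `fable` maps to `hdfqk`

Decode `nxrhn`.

lunch

In quota: q→s is +2, u→x is +3, o→s is +4, t→y is +5 — the shift increases by 1 each position. Each letter shifts forward by (position + 2), i.e. 2, 3, 4, … — the shift grows by one for each successive letter.
Reversing it on nxrhn: n−2=l, x−3=u, r−4=n, h−5=c, n−6=h.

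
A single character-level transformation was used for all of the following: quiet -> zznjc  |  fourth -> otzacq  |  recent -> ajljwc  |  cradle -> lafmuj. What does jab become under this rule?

sfk

Two shifts are in play — +5 for a/e/i/o/u, +9 for every other letter.
For jab: j(cons)+9=s, a(vowel)+5=f, b(cons)+9=k.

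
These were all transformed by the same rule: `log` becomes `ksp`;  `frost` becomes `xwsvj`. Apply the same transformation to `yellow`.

The output letters match the input read backwards, each shifted +4: log reversed is gol. Read the word backwards and shift each letter +4.
For yellow: reverse → wolley; then shift: w+4=a, o+4=s, l+4=p, l+4=p, e+4=i, y+4=c.

asppic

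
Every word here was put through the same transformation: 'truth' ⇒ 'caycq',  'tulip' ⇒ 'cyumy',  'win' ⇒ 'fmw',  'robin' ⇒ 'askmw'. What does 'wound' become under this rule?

fsywm

The shift depends on letter class: consonant t→c is +9, but vowel u→y is +4. Vowels shift forward by 4 and consonants shift forward by 9.
On wound: w(cons)+9=f, o(vowel)+4=s, u(vowel)+4=y, n(cons)+9=w, d(cons)+9=m.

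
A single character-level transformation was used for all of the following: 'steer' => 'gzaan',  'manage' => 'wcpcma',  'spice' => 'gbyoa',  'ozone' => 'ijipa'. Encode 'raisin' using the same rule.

ncygyp

Treating letters as 0–25, the rule is x ↦ 19x + 2 (mod 26).
Applying it to raisin: r(17)→19·17+2≡13=n; a(0)→19·0+2≡2=c; i(8)→19·8+2≡24=y; s(18)→19·18+2≡6=g; i(8)→19·8+2≡24=y; n(13)→19·13+2≡15=p (all mod 26).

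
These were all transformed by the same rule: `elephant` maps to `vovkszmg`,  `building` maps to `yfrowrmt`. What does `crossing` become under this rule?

Each letter is replaced by its mirror in the alphabet: a↔z, b↔y, c↔x, and so on (the Atbash cipher).
For crossing: c↔x, r↔i, o↔l, s↔h, s↔h, i↔r, n↔m, g↔t.

xilhhrmt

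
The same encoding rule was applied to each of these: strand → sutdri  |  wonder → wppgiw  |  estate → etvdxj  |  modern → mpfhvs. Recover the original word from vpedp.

vocal

The shift increases by 1 at each position, starting from +0: 0, 1, 2, ….
Decoding vpedp: v−0=v, p−1=o, e−2=c, d−3=a, p−4=l.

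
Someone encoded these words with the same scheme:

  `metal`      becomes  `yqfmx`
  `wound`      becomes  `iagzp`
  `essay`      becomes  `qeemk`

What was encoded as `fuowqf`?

Compare letters: m→y is +12, e→q is +12, t→f is +12 — a constant shift. Every letter moves 12 places later in the alphabet, wrapping around z→a.
Decoding fuowqf: f−12=t, u−12=i, o−12=c, w−12=k, q−12=e, f−12=t.

ticket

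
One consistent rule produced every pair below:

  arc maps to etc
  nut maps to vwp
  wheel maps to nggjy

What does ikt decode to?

The output letters match the input read backwards, each shifted +2: arc reversed is cra. Read the word backwards and shift each letter +2.
Undoing it on ikt: shift back: i−2=g, k−2=i, t−2=r → gir; then reverse → rig.

rig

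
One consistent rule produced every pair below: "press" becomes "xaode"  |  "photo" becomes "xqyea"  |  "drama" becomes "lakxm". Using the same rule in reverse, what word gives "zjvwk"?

In press: p→x is +8, r→a is +9, e→o is +10, s→d is +11 — the shift increases by 1 each position. The shift increases by 1 at each position, starting from +8: 8, 9, 10, ….
Decoding zjvwk: z−8=r, j−9=a, v−10=l, w−11=l, k−12=y.

rally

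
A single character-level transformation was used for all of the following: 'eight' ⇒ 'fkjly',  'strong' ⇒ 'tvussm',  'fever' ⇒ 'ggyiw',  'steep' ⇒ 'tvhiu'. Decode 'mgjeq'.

legal

The shift increases by 1 at each position, starting from +1: 1, 2, 3, ….
Undoing it on mgjeq: m−1=l, g−2=e, j−3=g, e−4=a, q−5=l.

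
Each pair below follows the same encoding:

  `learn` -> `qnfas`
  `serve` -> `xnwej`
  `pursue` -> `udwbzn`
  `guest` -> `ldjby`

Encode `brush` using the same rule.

gazbm

Shifts by position in learn: pos 0: l→q (+5), pos 1: e→n (+9), pos 2: a→f (+5), pos 3: r→a (+9) — repeating every 2. The shifts repeat in a cycle of length 2: positions 0,1,… shift by +5, +9, then the pattern repeats.
Applying it to brush: b+5=g, r+9=a, u+5=z, s+9=b, h+5=m.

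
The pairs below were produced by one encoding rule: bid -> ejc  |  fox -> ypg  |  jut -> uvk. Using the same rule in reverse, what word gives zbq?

The output letters match the input read backwards, each shifted +1: bid reversed is dib. Two steps: reverse the string, then apply a Caesar shift of +1.
Decoding zbq: shift back: z−1=y, b−1=a, q−1=p → yap; then reverse → pay.

pay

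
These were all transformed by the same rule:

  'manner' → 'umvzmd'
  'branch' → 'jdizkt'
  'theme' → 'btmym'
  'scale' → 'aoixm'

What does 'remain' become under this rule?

It's a Vigenère-style cipher with numeric key [8,12]: position i shifts by key[i mod 2].
Applying it to remain: r+8=z, e+12=q, m+8=u, a+12=m, i+8=q, n+12=z.

zqumqz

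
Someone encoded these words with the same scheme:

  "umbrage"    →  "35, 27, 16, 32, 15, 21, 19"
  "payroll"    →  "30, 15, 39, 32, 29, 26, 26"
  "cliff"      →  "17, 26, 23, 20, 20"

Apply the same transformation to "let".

26, 19, 34

Letters become their 1-based position plus 14 (so a→15, b→16, …).
For let: l=12→26, e=5→19, t=20→34.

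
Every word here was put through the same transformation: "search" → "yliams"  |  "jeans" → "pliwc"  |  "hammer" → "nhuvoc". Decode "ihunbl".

In search: s→y is +6, e→l is +7, a→i is +8, r→a is +9 — the shift increases by 1 each position. Letter i (0-indexed) is shifted by i+6, so successive shifts are 6, 7, 8, ….
Reversing it on ihunbl: i−6=c, h−7=a, u−8=m, n−9=e, b−10=r, l−11=a.

camera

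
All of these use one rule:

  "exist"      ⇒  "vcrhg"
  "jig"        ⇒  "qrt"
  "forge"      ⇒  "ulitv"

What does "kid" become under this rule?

prw

Each pair mirrors across the alphabet (e↔v, x↔c, i↔r): positions sum to 25. Each letter is replaced by its mirror in the alphabet: a↔z, b↔y, c↔x, and so on (the Atbash cipher).
Applying it to kid: k↔p, i↔r, d↔w.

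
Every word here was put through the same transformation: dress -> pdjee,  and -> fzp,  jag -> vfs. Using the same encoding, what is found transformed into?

rtzzp

Two shifts are in play — +5 for a/e/i/o/u, +12 for every other letter.
On found: f(cons)+12=r, o(vowel)+5=t, u(vowel)+5=z, n(cons)+12=z, d(cons)+12=p.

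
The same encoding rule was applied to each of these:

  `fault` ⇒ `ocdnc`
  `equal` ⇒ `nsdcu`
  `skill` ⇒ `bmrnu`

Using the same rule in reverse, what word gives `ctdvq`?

A repeating key of period 2 is used — shifts +9, +2 over and over.
Undoing it on ctdvq: c−9=t, t−2=r, d−9=u, v−2=t, q−9=h.

truth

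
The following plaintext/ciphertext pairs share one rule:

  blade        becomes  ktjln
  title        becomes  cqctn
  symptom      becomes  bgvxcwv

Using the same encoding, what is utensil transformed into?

dbnvbqu

Shifts by position in blade: pos 0: b→k (+9), pos 1: l→t (+8), pos 2: a→j (+9), pos 3: d→l (+8) — repeating every 2. A repeating key of period 2 is used — shifts +9, +8 over and over.
On utensil: u+9=d, t+8=b, e+9=n, n+8=v, s+9=b, i+8=q, l+9=u.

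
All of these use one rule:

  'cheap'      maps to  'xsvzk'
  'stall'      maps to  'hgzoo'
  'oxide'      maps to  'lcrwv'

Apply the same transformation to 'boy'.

ylb

Each pair mirrors across the alphabet (c↔x, h↔s, e↔v): positions sum to 25. Each letter is replaced by its mirror in the alphabet: a↔z, b↔y, c↔x, and so on (the Atbash cipher).
For boy: b↔y, o↔l, y↔b.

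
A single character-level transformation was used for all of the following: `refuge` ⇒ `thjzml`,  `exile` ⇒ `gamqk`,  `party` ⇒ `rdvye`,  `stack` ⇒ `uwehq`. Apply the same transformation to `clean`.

eoift

In refuge: r→t is +2, e→h is +3, f→j is +4, u→z is +5 — the shift increases by 1 each position. The shift increases by 1 at each position, starting from +2: 2, 3, 4, ….
On clean: c+2=e, l+3=o, e+4=i, a+5=f, n+6=t.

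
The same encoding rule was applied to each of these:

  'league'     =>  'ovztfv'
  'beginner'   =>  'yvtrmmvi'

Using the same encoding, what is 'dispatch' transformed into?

Each pair mirrors across the alphabet (l↔o, e↔v, a↔z): positions sum to 25. Each letter is replaced by its mirror in the alphabet: a↔z, b↔y, c↔x, and so on (the Atbash cipher).
On dispatch: d↔w, i↔r, s↔h, p↔k, a↔z, t↔g, c↔x, h↔s.

wrhkzgxs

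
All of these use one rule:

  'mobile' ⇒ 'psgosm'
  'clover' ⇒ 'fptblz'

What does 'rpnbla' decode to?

In mobile: m→p is +3, o→s is +4, b→g is +5, i→o is +6 — the shift increases by 1 each position. Letter i (0-indexed) is shifted by i+3, so successive shifts are 3, 4, 5, ….
Undoing it on rpnbla: r−3=o, p−4=l, n−5=i, b−6=v, l−7=e, a−8=s.

olives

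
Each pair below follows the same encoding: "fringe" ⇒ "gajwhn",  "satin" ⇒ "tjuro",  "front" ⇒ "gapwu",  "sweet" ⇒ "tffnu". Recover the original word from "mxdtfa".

Shifts by position in fringe: pos 0: f→g (+1), pos 1: r→a (+9), pos 2: i→j (+1), pos 3: n→w (+9) — repeating every 2. The shifts repeat in a cycle of length 2: positions 0,1,… shift by +1, +9, then the pattern repeats.
Undoing it on mxdtfa: m−1=l, x−9=o, d−1=c, t−9=k, f−1=e, a−9=r.

locker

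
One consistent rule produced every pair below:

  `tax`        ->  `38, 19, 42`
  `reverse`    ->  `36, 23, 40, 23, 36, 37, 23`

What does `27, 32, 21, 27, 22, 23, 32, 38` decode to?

t is letter #20 and maps to 38: an offset of 18. Each letter is replaced by its alphabet position (a=1..z=26) + 18.
Decoding 27, 32, 21, 27, 22, 23, 32, 38: 27→(27−18)÷1=9=i, 32→(32−18)÷1=14=n, 21→(21−18)÷1=3=c, 27→(27−18)÷1=9=i, 22→(22−18)÷1=4=d, 23→(23−18)÷1=5=e, 32→(32−18)÷1=14=n, 38→(38−18)÷1=20=t.

incident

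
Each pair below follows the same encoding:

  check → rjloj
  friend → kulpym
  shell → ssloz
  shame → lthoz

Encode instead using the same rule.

khlazup

The word is reversed, then every letter is shifted forward by 7.
On instead: reverse → daetsni; then shift: d+7=k, a+7=h, e+7=l, t+7=a, s+7=z, n+7=u, i+7=p.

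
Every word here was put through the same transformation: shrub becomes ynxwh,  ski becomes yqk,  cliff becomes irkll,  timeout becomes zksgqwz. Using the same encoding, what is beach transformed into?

Vowels shift forward by 2 and consonants shift forward by 6.
On beach: b(cons)+6=h, e(vowel)+2=g, a(vowel)+2=c, c(cons)+6=i, h(cons)+6=n.

hgcin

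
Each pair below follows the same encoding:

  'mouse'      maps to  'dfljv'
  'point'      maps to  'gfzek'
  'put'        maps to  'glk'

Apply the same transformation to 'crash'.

tirjy

Every letter moves 17 places later in the alphabet, wrapping around z→a.
On crash: c+17=t, r+17=i, a+17=r, s+17=j, h+17=y.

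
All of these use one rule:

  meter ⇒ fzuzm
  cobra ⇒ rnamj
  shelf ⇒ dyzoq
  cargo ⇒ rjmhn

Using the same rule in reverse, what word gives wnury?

notch

m(12)→f(5) and e(4)→z(25) fit y≡17x+9 (mod 26); the inverse of 17 mod 26 is 23. Each letter's alphabet position (a=0..z=25) is mapped through 17·x+9 mod 26 — an affine cipher.
Decoding wnury: w(22)→23·(22−9)≡13=n; n(13)→23·(13−9)≡14=o; u(20)→23·(20−9)≡19=t; r(17)→23·(17−9)≡2=c; y(24)→23·(24−9)≡7=h (all mod 26).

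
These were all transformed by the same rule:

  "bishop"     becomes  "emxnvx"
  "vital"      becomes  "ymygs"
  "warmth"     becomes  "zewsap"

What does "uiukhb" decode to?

Letter i (0-indexed) is shifted by i+3, so successive shifts are 3, 4, 5, ….
Reversing it on uiukhb: u−3=r, i−4=e, u−5=p, k−6=e, h−7=a, b−8=t.

repeat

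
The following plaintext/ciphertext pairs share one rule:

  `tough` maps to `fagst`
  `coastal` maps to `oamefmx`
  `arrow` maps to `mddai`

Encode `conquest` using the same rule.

oazcgqef

Compare letters: t→f is +12, o→a is +12, u→g is +12 — a constant shift. Each letter is shifted forward by 12 in the alphabet (a Caesar shift of +12).
For conquest: c+12=o, o+12=a, n+12=z, q+12=c, u+12=g, e+12=q, s+12=e, t+12=f.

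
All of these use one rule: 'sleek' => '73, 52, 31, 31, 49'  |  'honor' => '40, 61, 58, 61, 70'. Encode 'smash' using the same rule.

s(#19)→73 and l(#12)→52: differences scale by 3, so n = 3·pos + 16. The formula is n = 3×(alphabet index, a=1) + 16.
Applying it to smash: s=19→73, m=13→55, a=1→19, s=19→73, h=8→40.

73, 55, 19, 73, 40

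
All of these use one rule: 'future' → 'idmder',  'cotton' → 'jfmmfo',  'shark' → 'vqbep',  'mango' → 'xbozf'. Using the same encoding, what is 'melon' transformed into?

f(5)→i(8) and u(20)→d(3) fit y≡17x+1 (mod 26); the inverse of 17 mod 26 is 23. Each letter's alphabet position (a=0..z=25) is mapped through 17·x+1 mod 26 — an affine cipher.
Applying it to melon: m(12)→17·12+1≡23=x; e(4)→17·4+1≡17=r; l(11)→17·11+1≡6=g; o(14)→17·14+1≡5=f; n(13)→17·13+1≡14=o (all mod 26).

xrgfo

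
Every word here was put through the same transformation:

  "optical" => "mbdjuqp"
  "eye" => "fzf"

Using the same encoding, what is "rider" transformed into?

Read the word backwards and shift each letter +1.
For rider: reverse → redir; then shift: r+1=s, e+1=f, d+1=e, i+1=j, r+1=s.

sfejs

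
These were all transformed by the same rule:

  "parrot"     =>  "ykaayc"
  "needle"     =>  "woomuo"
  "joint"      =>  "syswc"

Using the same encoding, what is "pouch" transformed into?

yyelq

The shift depends on letter class: consonant p→y is +9, but vowel a→k is +10. Vowels shift forward by 10 and consonants shift forward by 9.
Applying it to pouch: p(cons)+9=y, o(vowel)+10=y, u(vowel)+10=e, c(cons)+9=l, h(cons)+9=q.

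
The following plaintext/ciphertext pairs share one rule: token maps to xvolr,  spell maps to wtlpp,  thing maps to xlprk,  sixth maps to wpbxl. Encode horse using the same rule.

Two shifts are in play — +7 for a/e/i/o/u, +4 for every other letter.
Applying it to horse: h(cons)+4=l, o(vowel)+7=v, r(cons)+4=v, s(cons)+4=w, e(vowel)+7=l.

lvvwl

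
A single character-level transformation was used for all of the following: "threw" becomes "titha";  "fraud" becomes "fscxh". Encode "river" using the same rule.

In threw: t→t is +0, h→i is +1, r→t is +2, e→h is +3 — the shift increases by 1 each position. Letter i (0-indexed) is shifted by i+0, so successive shifts are 0, 1, 2, ….
On river: r+0=r, i+1=j, v+2=x, e+3=h, r+4=v.

rjxhv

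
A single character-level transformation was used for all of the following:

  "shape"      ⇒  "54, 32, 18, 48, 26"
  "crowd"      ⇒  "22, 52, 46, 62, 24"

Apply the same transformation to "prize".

48, 52, 34, 68, 26

s(#19)→54 and h(#8)→32: differences scale by 2, so n = 2·pos + 16. With a=1..z=26, the number is 2·pos + 16.
Applying it to prize: p=16→48, r=18→52, i=9→34, z=26→68, e=5→26.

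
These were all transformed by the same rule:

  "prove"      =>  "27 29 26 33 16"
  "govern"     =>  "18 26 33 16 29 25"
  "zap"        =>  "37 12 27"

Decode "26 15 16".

p is letter #16 and maps to 27: an offset of 11. Letters become their 1-based position plus 11 (so a→12, b→13, …).
Decoding 26 15 16: 26→(26−11)÷1=15=o, 15→(15−11)÷1=4=d, 16→(16−11)÷1=5=e.

ode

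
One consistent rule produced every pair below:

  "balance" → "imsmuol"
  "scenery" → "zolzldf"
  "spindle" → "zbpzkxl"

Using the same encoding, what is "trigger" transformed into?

Shifts by position in balance: pos 0: b→i (+7), pos 1: a→m (+12), pos 2: l→s (+7), pos 3: a→m (+12) — repeating every 2. A repeating key of period 2 is used — shifts +7, +12 over and over.
For trigger: t+7=a, r+12=d, i+7=p, g+12=s, g+7=n, e+12=q, r+7=y.

adpsnqy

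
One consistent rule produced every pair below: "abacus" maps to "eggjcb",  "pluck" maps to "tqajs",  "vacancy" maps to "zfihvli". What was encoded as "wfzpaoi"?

The shift increases by 1 at each position, starting from +4: 4, 5, 6, ….
Decoding wfzpaoi: w−4=s, f−5=a, z−6=t, p−7=i, a−8=s, o−9=f, i−10=y.

satisfy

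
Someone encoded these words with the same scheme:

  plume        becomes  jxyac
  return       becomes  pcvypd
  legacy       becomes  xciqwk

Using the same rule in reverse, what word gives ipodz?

Each letter's alphabet position (a=0..z=25) is mapped through 3·x+16 mod 26 — an affine cipher.
Decoding ipodz: i(8)→9·(8−16)≡6=g; p(15)→9·(15−16)≡17=r; o(14)→9·(14−16)≡8=i; d(3)→9·(3−16)≡13=n; z(25)→9·(25−16)≡3=d (all mod 26).

grind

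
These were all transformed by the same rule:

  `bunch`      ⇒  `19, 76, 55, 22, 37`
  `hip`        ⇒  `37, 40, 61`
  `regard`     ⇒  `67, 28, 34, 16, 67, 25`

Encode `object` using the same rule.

58, 19, 43, 28, 22, 73

b(#2)→19 and u(#21)→76: differences scale by 3, so n = 3·pos + 13. With a=1..z=26, the number is 3·pos + 13.
On object: o=15→58, b=2→19, j=10→43, e=5→28, c=3→22, t=20→73.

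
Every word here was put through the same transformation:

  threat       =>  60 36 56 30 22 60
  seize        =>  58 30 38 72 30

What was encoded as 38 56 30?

t(#20)→60 and h(#8)→36: differences scale by 2, so n = 2·pos + 20. Each letter becomes 2×(its alphabet position, a=1..z=26) + 20.
Reversing it on 38 56 30: 38→(38−20)÷2=9=i, 56→(56−20)÷2=18=r, 30→(30−20)÷2=5=e.

ire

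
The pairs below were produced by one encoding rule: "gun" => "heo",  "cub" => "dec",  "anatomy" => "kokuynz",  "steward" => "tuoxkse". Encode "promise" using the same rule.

qsynsto

The shift depends on letter class: consonant g→h is +1, but vowel u→e is +10. The rule splits by letter class: vowels +10, consonants +1.
Applying it to promise: p(cons)+1=q, r(cons)+1=s, o(vowel)+10=y, m(cons)+1=n, i(vowel)+10=s, s(cons)+1=t, e(vowel)+10=o.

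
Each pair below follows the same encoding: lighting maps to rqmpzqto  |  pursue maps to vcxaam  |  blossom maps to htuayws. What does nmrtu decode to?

A repeating key of period 2 is used — shifts +6, +8 over and over.
Undoing it on nmrtu: n−6=h, m−8=e, r−6=l, t−8=l, u−6=o.

hello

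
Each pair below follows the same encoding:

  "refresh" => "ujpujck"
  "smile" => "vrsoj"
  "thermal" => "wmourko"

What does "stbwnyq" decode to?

Shifts by position in refresh: pos 0: r→u (+3), pos 1: e→j (+5), pos 2: f→p (+10), pos 3: r→u (+3), pos 4: e→j (+5), pos 5: s→c (+10) — repeating every 3. It's a Vigenère-style cipher with numeric key [3,5,10]: position i shifts by key[i mod 3].
Reversing it on stbwnyq: s−3=p, t−5=o, b−10=r, w−3=t, n−5=i, y−10=o, q−3=n.

portion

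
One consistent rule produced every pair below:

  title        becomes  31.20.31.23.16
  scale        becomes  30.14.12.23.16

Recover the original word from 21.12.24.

jam

Letters become their 1-based position plus 11 (so a→12, b→13, …).
Undoing it on 21.12.24: 21→(21−11)÷1=10=j, 12→(12−11)÷1=1=a, 24→(24−11)÷1=13=m.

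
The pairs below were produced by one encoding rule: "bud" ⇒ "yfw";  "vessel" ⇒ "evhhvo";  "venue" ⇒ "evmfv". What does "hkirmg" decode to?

Each pair mirrors across the alphabet (b↔y, u↔f, d↔w): positions sum to 25. Letters are reflected about the middle of the alphabet (position → 25−position): Atbash.
Undoing it on hkirmg: h↔s, k↔p, i↔r, r↔i, m↔n, g↔t.

sprint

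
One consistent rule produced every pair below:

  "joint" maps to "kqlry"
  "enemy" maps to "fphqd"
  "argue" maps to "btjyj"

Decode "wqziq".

In joint: j→k is +1, o→q is +2, i→l is +3, n→r is +4 — the shift increases by 1 each position. Each letter shifts forward by (position + 1), i.e. 1, 2, 3, … — the shift grows by one for each successive letter.
Decoding wqziq: w−1=v, q−2=o, z−3=w, i−4=e, q−5=l.

vowel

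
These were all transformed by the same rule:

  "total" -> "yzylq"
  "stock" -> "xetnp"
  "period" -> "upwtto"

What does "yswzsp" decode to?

The shifts repeat in a cycle of length 2: positions 0,1,… shift by +5, +11, then the pattern repeats.
Reversing it on yswzsp: y−5=t, s−11=h, w−5=r, z−11=o, s−5=n, p−11=e.

throne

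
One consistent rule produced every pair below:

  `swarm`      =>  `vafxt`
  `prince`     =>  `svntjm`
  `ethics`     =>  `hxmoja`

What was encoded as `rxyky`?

otter

The shift increases by 1 at each position, starting from +3: 3, 4, 5, ….
Undoing it on rxyky: r−3=o, x−4=t, y−5=t, k−6=e, y−7=r.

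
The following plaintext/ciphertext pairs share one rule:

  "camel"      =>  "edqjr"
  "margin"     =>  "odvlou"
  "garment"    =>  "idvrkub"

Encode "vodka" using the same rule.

xrhpg

In camel: c→e is +2, a→d is +3, m→q is +4, e→j is +5 — the shift increases by 1 each position. Letter i (0-indexed) is shifted by i+2, so successive shifts are 2, 3, 4, ….
Applying it to vodka: v+2=x, o+3=r, d+4=h, k+5=p, a+6=g.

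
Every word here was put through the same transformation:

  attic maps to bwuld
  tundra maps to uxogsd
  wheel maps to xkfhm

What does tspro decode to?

Shifts by position in attic: pos 0: a→b (+1), pos 1: t→w (+3), pos 2: t→u (+1), pos 3: i→l (+3) — repeating every 2. A repeating key of period 2 is used — shifts +1, +3 over and over.
Decoding tspro: t−1=s, s−3=p, p−1=o, r−3=o, o−1=n.

spoon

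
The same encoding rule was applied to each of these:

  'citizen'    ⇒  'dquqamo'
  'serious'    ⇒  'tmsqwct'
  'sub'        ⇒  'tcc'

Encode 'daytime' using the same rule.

The shift depends on letter class: consonant c→d is +1, but vowel i→q is +8. Two shifts are in play — +8 for a/e/i/o/u, +1 for every other letter.
Applying it to daytime: d(cons)+1=e, a(vowel)+8=i, y(cons)+1=z, t(cons)+1=u, i(vowel)+8=q, m(cons)+1=n, e(vowel)+8=m.

eizuqnm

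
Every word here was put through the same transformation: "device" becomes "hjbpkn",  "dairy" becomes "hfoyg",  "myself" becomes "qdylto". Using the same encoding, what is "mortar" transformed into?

qtxaia

In device: d→h is +4, e→j is +5, v→b is +6, i→p is +7 — the shift increases by 1 each position. Each letter shifts forward by (position + 4), i.e. 4, 5, 6, … — the shift grows by one for each successive letter.
On mortar: m+4=q, o+5=t, r+6=x, t+7=a, a+8=i, r+9=a.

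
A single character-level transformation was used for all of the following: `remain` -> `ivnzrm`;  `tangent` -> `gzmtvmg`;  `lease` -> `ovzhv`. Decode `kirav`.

prize

Letters are reflected about the middle of the alphabet (position → 25−position): Atbash.
Undoing it on kirav: k↔p, i↔r, r↔i, a↔z, v↔e.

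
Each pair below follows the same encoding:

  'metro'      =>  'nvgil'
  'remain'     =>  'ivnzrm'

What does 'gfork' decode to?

tulip

Each pair mirrors across the alphabet (m↔n, e↔v, t↔g): positions sum to 25. This is the alphabet-reversal cipher (Atbash): a becomes z, b becomes y, etc.
Undoing it on gfork: g↔t, f↔u, o↔l, r↔i, k↔p.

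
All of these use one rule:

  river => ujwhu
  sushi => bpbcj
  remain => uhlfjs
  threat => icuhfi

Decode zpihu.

r(17)→u(20) and i(8)→j(9) fit y≡7x+5 (mod 26); the inverse of 7 mod 26 is 15. Each letter's alphabet position (a=0..z=25) is mapped through 7·x+5 mod 26 — an affine cipher.
Undoing it on zpihu: z(25)→15·(25−5)≡14=o; p(15)→15·(15−5)≡20=u; i(8)→15·(8−5)≡19=t; h(7)→15·(7−5)≡4=e; u(20)→15·(20−5)≡17=r (all mod 26).

outer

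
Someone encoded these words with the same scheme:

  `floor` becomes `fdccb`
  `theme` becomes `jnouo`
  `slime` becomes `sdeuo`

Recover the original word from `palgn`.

f(5)→f(5) and l(11)→d(3) fit y≡17x+24 (mod 26); the inverse of 17 mod 26 is 23. Treating letters as 0–25, the rule is x ↦ 17x + 24 (mod 26).
Reversing it on palgn: p(15)→23·(15−24)≡1=b; a(0)→23·(0−24)≡20=u; l(11)→23·(11−24)≡13=n; g(6)→23·(6−24)≡2=c; n(13)→23·(13−24)≡7=h (all mod 26).

bunch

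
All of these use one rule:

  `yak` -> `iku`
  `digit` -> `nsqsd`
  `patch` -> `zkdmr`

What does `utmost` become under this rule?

Compare letters: y→i is +10, a→k is +10, k→u is +10 — a constant shift. This is a Caesar cipher with shift 10.
For utmost: u+10=e, t+10=d, m+10=w, o+10=y, s+10=c, t+10=d.

edwycd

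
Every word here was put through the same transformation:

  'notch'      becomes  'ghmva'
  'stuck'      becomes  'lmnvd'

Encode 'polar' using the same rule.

ihetk

Compare letters: n→g is +19, o→h is +19, t→m is +19 — a constant shift. Every letter moves 19 places later in the alphabet, wrapping around z→a.
Applying it to polar: p+19=i, o+19=h, l+19=e, a+19=t, r+19=k.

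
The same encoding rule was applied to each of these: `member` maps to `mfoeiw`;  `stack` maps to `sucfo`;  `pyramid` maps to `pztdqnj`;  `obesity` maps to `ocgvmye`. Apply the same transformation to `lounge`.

The shift increases by 1 at each position, starting from +0: 0, 1, 2, ….
For lounge: l+0=l, o+1=p, u+2=w, n+3=q, g+4=k, e+5=j.

lpwqkj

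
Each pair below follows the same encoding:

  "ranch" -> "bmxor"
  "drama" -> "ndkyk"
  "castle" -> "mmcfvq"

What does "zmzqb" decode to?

Shifts by position in ranch: pos 0: r→b (+10), pos 1: a→m (+12), pos 2: n→x (+10), pos 3: c→o (+12) — repeating every 2. The shifts repeat in a cycle of length 2: positions 0,1,… shift by +10, +12, then the pattern repeats.
Decoding zmzqb: z−10=p, m−12=a, z−10=p, q−12=e, b−10=r.

paper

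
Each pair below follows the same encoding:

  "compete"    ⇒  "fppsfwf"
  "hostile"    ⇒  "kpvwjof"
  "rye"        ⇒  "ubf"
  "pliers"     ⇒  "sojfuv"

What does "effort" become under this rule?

fiipuw

Two shifts are in play — +1 for a/e/i/o/u, +3 for every other letter.
On effort: e(vowel)+1=f, f(cons)+3=i, f(cons)+3=i, o(vowel)+1=p, r(cons)+3=u, t(cons)+3=w.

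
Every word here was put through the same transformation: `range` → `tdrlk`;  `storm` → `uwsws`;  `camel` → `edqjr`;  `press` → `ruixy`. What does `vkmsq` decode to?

think

In range: r→t is +2, a→d is +3, n→r is +4, g→l is +5 — the shift increases by 1 each position. Letter i (0-indexed) is shifted by i+2, so successive shifts are 2, 3, 4, ….
Undoing it on vkmsq: v−2=t, k−3=h, m−4=i, s−5=n, q−6=k.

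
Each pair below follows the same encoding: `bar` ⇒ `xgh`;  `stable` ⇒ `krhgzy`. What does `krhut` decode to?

noble

The output letters match the input read backwards, each shifted +6: bar reversed is rab. Read the word backwards and shift each letter +6.
Reversing it on krhut: shift back: k−6=e, r−6=l, h−6=b, u−6=o, t−6=n → elbon; then reverse → noble.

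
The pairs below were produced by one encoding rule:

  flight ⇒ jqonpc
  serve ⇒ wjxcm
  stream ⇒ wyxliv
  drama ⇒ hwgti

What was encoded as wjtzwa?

sensor

Each letter shifts forward by (position + 4), i.e. 4, 5, 6, … — the shift grows by one for each successive letter.
Undoing it on wjtzwa: w−4=s, j−5=e, t−6=n, z−7=s, w−8=o, a−9=r.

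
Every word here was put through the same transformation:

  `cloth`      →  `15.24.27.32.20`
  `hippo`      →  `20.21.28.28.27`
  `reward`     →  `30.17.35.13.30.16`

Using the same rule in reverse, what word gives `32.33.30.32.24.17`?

c is letter #3 and maps to 15: an offset of 12. The number is (letter's place in the alphabet, a=1) + 12.
Decoding 32.33.30.32.24.17: 32→(32−12)÷1=20=t, 33→(33−12)÷1=21=u, 30→(30−12)÷1=18=r, 32→(32−12)÷1=20=t, 24→(24−12)÷1=12=l, 17→(17−12)÷1=5=e.

turtle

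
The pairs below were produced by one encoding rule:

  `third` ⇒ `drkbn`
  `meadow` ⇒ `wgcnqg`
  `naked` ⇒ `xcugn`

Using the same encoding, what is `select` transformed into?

cgvgmd

The shift depends on letter class: consonant t→d is +10, but vowel i→k is +2. The rule splits by letter class: vowels +2, consonants +10.
For select: s(cons)+10=c, e(vowel)+2=g, l(cons)+10=v, e(vowel)+2=g, c(cons)+10=m, t(cons)+10=d.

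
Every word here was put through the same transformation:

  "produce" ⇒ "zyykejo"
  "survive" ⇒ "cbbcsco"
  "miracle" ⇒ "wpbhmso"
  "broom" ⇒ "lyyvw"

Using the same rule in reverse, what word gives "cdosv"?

Shifts by position in produce: pos 0: p→z (+10), pos 1: r→y (+7), pos 2: o→y (+10), pos 3: d→k (+7) — repeating every 2. A repeating key of period 2 is used — shifts +10, +7 over and over.
Undoing it on cdosv: c−10=s, d−7=w, o−10=e, s−7=l, v−10=l.

swell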